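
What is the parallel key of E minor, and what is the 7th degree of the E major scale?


Reasoning:
Parallel keys share the same tonic but differ in mode
E minor → parallel is E major
E major scale: E F# G# A B C# D#
= E major; 7th degree = D#


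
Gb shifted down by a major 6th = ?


major 6th: 6 letter names, 9 semitones
Letter: G - 5 → B
Pitch: Gb - 9 semitones, spelled as a B → Bbb
= Bbb


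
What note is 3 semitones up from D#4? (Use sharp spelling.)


D#4: chromatic position 3 in octave 4 → absolute = 4×12 + 3 = 51
Transpose up 3: 51 + 3 = 54
54 = 4×12 + 6 → F# in octave 4
Result = F#4


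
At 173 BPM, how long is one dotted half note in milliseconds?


Solution.
One quarter-note beat = 60000 / BPM = 60000 / 173 ms
Dotted half note = 3 × quarter note
Duration = 3 × 60000 / 173 = 180000 / 173
= 1040.5 ms


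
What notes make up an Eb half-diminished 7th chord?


Solution.
Half-diminished 7th chord = root + minor 3rd + diminished 5th + minor 7th
Seventh chords stack in thirds, so the letter names are E-G-B-D
Root: Eb
Minor 3rd above Eb: Gb
Diminished 5th above Eb: Bbb
Minor 7th above Eb: Db
Chord = Eb Gb Bbb Db


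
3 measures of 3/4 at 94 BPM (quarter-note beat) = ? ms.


Step by step:
Quarter-note beat duration = 60000 / 94 ms
Beats per measure (3/4) = 3
One measure = 3 × 60000 / 94 = 180000 / 94 ms
3 measures = 3 × 180000 / 94 = 540000 / 94
= 5744.7 ms


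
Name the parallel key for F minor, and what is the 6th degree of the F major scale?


Reasoning:
Parallel keys share the same tonic but differ in mode
F minor → parallel is F major
F major scale: F G A Bb C D E
= F major; 6th degree = D


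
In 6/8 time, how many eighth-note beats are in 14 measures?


Time signature 6/8: the bottom number 8 means the eighth note gets one count
The top number 6 means 6 eighth-note beats per measure
Total = 6 × 14 measures
= 84 eighth-note beats


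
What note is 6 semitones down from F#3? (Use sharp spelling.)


Let's work it out.
F#3: chromatic position 6 in octave 3 → absolute = 3×12 + 6 = 42
Transpose down 6: 42 - 6 = 36
36 = 3×12 + 0 → C in octave 3
Result = C3


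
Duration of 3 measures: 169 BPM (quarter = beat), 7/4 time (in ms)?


Let's work it out.
Quarter-note beat duration = 60000 / 169 ms
Beats per measure (7/4) = 7
One measure = 7 × 60000 / 169 = 420000 / 169 ms
3 measures = 3 × 420000 / 169 = 1260000 / 169
= 7455.6 ms


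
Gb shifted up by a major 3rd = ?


Solution.
major 3rd: 3 letter names, 4 semitones
Letter: G + 2 → B
Pitch: Gb + 4 semitones, spelled as a B → Bb
= Bb


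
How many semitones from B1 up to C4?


Absolute semitone position = octave×12 + chromatic position
B1: 1×12 + 11 = 23
C4: 4×12 + 0 = 48
Difference = 48 - 23 = 25
= 25 semitones


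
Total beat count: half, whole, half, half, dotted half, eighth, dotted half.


Step by step:
Beat values:
  half = 2 beats
  whole = 4 beats
  half = 2 beats
  half = 2 beats
  dotted half = 3 beats
  eighth = 0.5 beats
  dotted half = 3 beats
Sum = 2 + 4 + 2 + 2 + 3 + 0.5 + 3
= 16.5 beats


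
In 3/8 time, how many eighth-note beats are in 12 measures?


Time signature 3/8: the bottom number 8 means the eighth note gets one count
The top number 3 means 3 eighth-note beats per measure
Total = 3 × 12 measures
= 36 eighth-note beats


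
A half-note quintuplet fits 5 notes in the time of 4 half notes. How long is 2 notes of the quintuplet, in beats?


Step by step:
Quintuplet: 5 notes occupy the space of 4 half notes
Space = 4 × 2 = 8 beats
Each quintuplet note = 8 / 5 = 8/5 beats
2 notes = 2 × 8/5 = 16/5
= 16/5 beats


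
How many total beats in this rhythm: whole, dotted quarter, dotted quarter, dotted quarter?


Step by step:
Beat values:
  whole = 4 beats
  dotted quarter = 1.5 beats
  dotted quarter = 1.5 beats
  dotted quarter = 1.5 beats
Sum = 4 + 1.5 + 1.5 + 1.5
= 8.5 beats


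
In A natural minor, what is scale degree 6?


Natural minor scale pattern: W-H-W-W-H-W-W (2-1-2-2-1-2-2 semitones)
Starting from A:
  A + 2 semitones → B
  B + 1 semitone → C
  C + 2 semitones → D
  D + 2 semitones → E
  E + 1 semitone → F
  F + 2 semitones → G
  G + 2 semitones → A
Scale: A B C D E F G
Degree 6 = F


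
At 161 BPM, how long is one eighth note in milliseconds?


Let's work it out.
One quarter-note beat = 60000 / BPM = 60000 / 161 ms
Eighth note = 1/2 × quarter note
Duration = 1/2 × 60000 / 161 = 30000 / 161
= 186.3 ms


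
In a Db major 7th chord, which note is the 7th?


Reasoning:
Major 7th chord = root + major 3rd + perfect 5th + major 7th
Seventh chords stack in thirds, so the letter names are D-F-A-C
Root: Db
Major 3rd above Db: F
Perfect 5th above Db: Ab
Major 7th above Db: C
The 7th = C


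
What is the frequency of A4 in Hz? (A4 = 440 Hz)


f = 440 × 2^(n/12) where n = semitones from A4
A4: 0 semitones from A4
f = 440 × 2^(0/12)
f = 440.00 Hz


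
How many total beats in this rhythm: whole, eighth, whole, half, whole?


Let's work it out.
Beat values:
  whole = 4 beats
  eighth = 0.5 beats
  whole = 4 beats
  half = 2 beats
  whole = 4 beats
Sum = 4 + 0.5 + 4 + 2 + 4
= 14.5 beats


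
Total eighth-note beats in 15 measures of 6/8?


Working:
Time signature 6/8: the bottom number 8 means the eighth note gets one count
The top number 6 means 6 eighth-note beats per measure
Total = 6 × 15 measures
= 90 eighth-note beats


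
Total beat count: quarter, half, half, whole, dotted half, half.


Working:
Beat values:
  quarter = 1 beat
  half = 2 beats
  half = 2 beats
  whole = 4 beats
  dotted half = 3 beats
  half = 2 beats
Sum = 1 + 2 + 2 + 4 + 3 + 2
= 14 beats


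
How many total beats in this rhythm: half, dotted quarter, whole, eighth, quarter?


Beat values:
  half = 2 beats
  dotted quarter = 1.5 beats
  whole = 4 beats
  eighth = 0.5 beats
  quarter = 1 beat
Sum = 2 + 1.5 + 4 + 0.5 + 1
= 9 beats


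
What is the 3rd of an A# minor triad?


Minor triad = root + minor 3rd (3 semitones) + perfect 5th (7 semitones)
A triad on A# stacks thirds, so the chord tones use letter names A-C-E
Root: A#
Minor 3rd above A#: C#
Perfect 5th above A#: E#
The 3rd = C#


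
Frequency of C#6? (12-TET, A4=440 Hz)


Let's work it out.
f = 440 × 2^(n/12) where n = semitones from A4
C#6: 16 semitones from A4
f = 440 × 2^(16/12)
f = 1108.73 Hz


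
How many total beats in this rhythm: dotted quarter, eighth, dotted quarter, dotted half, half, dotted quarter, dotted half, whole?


Working:
Beat values:
  dotted quarter = 1.5 beats
  eighth = 0.5 beats
  dotted quarter = 1.5 beats
  dotted half = 3 beats
  half = 2 beats
  dotted quarter = 1.5 beats
  dotted half = 3 beats
  whole = 4 beats
Sum = 1.5 + 0.5 + 1.5 + 3 + 2 + 1.5 + 3 + 4
= 17 beats


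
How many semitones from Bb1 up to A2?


Absolute semitone position = octave×12 + chromatic position
Bb1: 1×12 + 10 = 22
A2: 2×12 + 9 = 33
Difference = 33 - 22 = 11
= 11 semitones


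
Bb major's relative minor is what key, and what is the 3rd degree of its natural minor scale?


Reasoning:
The relative minor shares the major's key signature and starts on its 6th degree
6th degree = a major 6th above the tonic; a major 6th above Bb is G
→ relative minor of Bb major is G minor
G natural minor scale: G A Bb C D Eb F
= G minor; 3rd degree = Bb


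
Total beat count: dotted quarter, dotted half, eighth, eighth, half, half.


Step by step:
Beat values:
  dotted quarter = 1.5 beats
  dotted half = 3 beats
  eighth = 0.5 beats
  eighth = 0.5 beats
  half = 2 beats
  half = 2 beats
Sum = 1.5 + 3 + 0.5 + 0.5 + 2 + 2
= 9.5 beats


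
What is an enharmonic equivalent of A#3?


Enharmonic notes sound the same pitch but are spelled with different letter names
A# and Bb name the same pitch class
= Bb3


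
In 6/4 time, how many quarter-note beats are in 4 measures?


Let's work it out.
Time signature 6/4: the bottom number 4 means the quarter note gets one count
The top number 6 means 6 quarter-note beats per measure
Total = 6 × 4 measures
= 24 quarter-note beats


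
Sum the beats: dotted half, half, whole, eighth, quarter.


Working:
Beat values:
  dotted half = 3 beats
  half = 2 beats
  whole = 4 beats
  eighth = 0.5 beats
  quarter = 1 beat
Sum = 3 + 2 + 4 + 0.5 + 1
= 10.5 beats


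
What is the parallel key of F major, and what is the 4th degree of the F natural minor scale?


Step by step:
Parallel keys share the same tonic but differ in mode
F major → parallel is F minor
F natural minor scale: F G Ab Bb C Db Eb
= F minor; 4th degree = Bb


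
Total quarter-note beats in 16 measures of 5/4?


Working:
Time signature 5/4: the bottom number 4 means the quarter note gets one count
The top number 5 means 5 quarter-note beats per measure
Total = 5 × 16 measures
= 80 quarter-note beats


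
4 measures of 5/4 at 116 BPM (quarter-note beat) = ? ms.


Step by step:
Quarter-note beat duration = 60000 / 116 ms
Beats per measure (5/4) = 5
One measure = 5 × 60000 / 116 = 300000 / 116 ms
4 measures = 4 × 300000 / 116 = 1200000 / 116
= 10344.8 ms


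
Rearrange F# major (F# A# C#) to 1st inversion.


Solution.
Root position: F# A# C#
1st inversion: move root up an octave
Bass note: A#
Notes (bottom to top) = A# C# F#


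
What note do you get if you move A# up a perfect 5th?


perfect 5th: 5 letter names, 7 semitones
Letter: A + 4 → E
Pitch: A# + 7 semitones, spelled as an E → E#
= E#


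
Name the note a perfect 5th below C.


Reasoning:
A 5th spans 5 letter names, so from C we land on F
A perfect 5th = 7 semitones below C
Spell F at that pitch: F
= F


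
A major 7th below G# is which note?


Solution.
A 7th spans 7 letter names, so from G we land on A
A major 7th = 11 semitones below G#
Spell A at that pitch: A
= A


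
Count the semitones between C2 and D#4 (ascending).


Solution.
Absolute semitone position = octave×12 + chromatic position
C2: 2×12 + 0 = 24
D#4: 4×12 + 3 = 51
Difference = 51 - 24 = 27
= 27 semitones


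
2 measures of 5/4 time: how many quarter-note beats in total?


Working:
Time signature 5/4: the bottom number 4 means the quarter note gets one count
The top number 5 means 5 quarter-note beats per measure
Total = 5 × 2 measures
= 10 quarter-note beats


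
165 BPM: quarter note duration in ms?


Working:
One quarter-note beat = 60000 / BPM = 60000 / 165 ms
Duration = 60000 / 165
= 363.6 ms


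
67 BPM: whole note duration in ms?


Solution.
One quarter-note beat = 60000 / BPM = 60000 / 67 ms
Whole note = 4 × quarter note
Duration = 4 × 60000 / 67 = 240000 / 67
= 3582.1 ms


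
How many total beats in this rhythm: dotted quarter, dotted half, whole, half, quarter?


Step by step:
Beat values:
  dotted quarter = 1.5 beats
  dotted half = 3 beats
  whole = 4 beats
  half = 2 beats
  quarter = 1 beat
Sum = 1.5 + 3 + 4 + 2 + 1
= 11.5 beats


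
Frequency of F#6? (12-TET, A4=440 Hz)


Working:
f = 440 × 2^(n/12) where n = semitones from A4
F#6: 21 semitones from A4
f = 440 × 2^(21/12)
f = 1479.98 Hz


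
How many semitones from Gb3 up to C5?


Solution.
Absolute semitone position = octave×12 + chromatic position
Gb3: 3×12 + 6 = 42
C5: 5×12 + 0 = 60
Difference = 60 - 42 = 18
= 18 semitones


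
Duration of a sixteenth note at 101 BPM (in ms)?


Let's work it out.
One quarter-note beat = 60000 / BPM = 60000 / 101 ms
Sixteenth note = 1/4 × quarter note
Duration = 1/4 × 60000 / 101 = 15000 / 101
= 148.5 ms


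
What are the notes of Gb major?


Reasoning:
Major scale pattern: W-W-H-W-W-W-H (2-2-1-2-2-2-1 semitones)
Starting from Gb:
  Gb + 2 semitones → Ab
  Ab + 2 semitones → Bb
  Bb + 1 semitone → Cb
  Cb + 2 semitones → Db
  Db + 2 semitones → Eb
  Eb + 2 semitones → F
  F + 1 semitone → Gb
Scale = Gb Ab Bb Cb Db Eb F


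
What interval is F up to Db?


Working:
Letter names: F → D spans 6 letter names → a 6th
Semitones: F → Db = 8 half-steps
A 6th of 8 semitones is a minor 6th
= minor 6th


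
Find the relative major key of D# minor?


Step by step:
The relative major shares the key signature and is a minor 3rd above the minor tonic
A minor 3rd above D# is F#
→ relative major of D# minor is F# major
= F# major


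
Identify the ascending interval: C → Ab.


Working:
Letter names: C → A spans 6 letter names → a 6th
Semitones: C → Ab = 8 half-steps
A 6th of 8 semitones is a minor 6th
= minor 6th


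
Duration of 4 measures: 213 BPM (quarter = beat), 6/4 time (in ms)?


Working:
Quarter-note beat duration = 60000 / 213 ms
Beats per measure (6/4) = 6
One measure = 6 × 60000 / 213 = 360000 / 213 ms
4 measures = 4 × 360000 / 213 = 1440000 / 213
= 6760.6 ms


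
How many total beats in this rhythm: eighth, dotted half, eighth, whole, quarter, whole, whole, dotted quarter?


Let's work it out.
Beat values:
  eighth = 0.5 beats
  dotted half = 3 beats
  eighth = 0.5 beats
  whole = 4 beats
  quarter = 1 beat
  whole = 4 beats
  whole = 4 beats
  dotted quarter = 1.5 beats
Sum = 0.5 + 3 + 0.5 + 4 + 1 + 4 + 4 + 1.5
= 18.5 beats


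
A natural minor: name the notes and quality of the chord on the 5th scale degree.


Let's work it out.
A natural minor scale: A B C D E F G
Diatonic triad on degree 5 stacks scale notes 5, 7, 2: E G B
E→G = 3 semitones; E→B = 7 semitones → minor triad
= E G B (minor)


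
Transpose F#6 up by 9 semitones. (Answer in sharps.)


Let's work it out.
F#6: chromatic position 6 in octave 6 → absolute = 6×12 + 6 = 78
Transpose up 9: 78 + 9 = 87
87 = 7×12 + 3 → D# in octave 7
Result = D#7


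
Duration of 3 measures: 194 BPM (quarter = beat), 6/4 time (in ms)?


Let's work it out.
Quarter-note beat duration = 60000 / 194 ms
Beats per measure (6/4) = 6
One measure = 6 × 60000 / 194 = 360000 / 194 ms
3 measures = 3 × 360000 / 194 = 1080000 / 194
= 5567.0 ms


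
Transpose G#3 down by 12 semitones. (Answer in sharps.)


Let's work it out.
G#3: chromatic position 8 in octave 3 → absolute = 3×12 + 8 = 44
Transpose down 12: 44 - 12 = 32
32 = 2×12 + 8 → G# in octave 2
Result = G#2


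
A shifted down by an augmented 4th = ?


Let's work it out.
augmented 4th: 4 letter names, 6 semitones
Letter: A - 3 → E
Pitch: A - 6 semitones, spelled as an E → Eb
= Eb


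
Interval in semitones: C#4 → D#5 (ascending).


Step by step:
Absolute semitone position = octave×12 + chromatic position
C#4: 4×12 + 1 = 49
D#5: 5×12 + 3 = 63
Difference = 63 - 49 = 14
= 14 semitones


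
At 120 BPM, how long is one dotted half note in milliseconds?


Let's work it out.
One quarter-note beat = 60000 / BPM = 60000 / 120 ms
Dotted half note = 3 × quarter note
Duration = 3 × 60000 / 120 = 180000 / 120
= 1500.0 ms


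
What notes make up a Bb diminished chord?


Reasoning:
Diminished triad = root + minor 3rd (3 semitones) + diminished 5th (6 semitones)
A triad on Bb stacks thirds, so the chord tones use letter names B-D-F
Root: Bb
Minor 3rd above Bb: Db
Diminished 5th above Bb: Fb
Chord = Bb Db Fb


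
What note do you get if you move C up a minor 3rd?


Reasoning:
minor 3rd: 3 letter names, 3 semitones
Letter: C + 2 → E
Pitch: C + 3 semitones, spelled as an E → Eb
= Eb


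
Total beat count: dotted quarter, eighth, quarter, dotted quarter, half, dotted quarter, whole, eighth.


Reasoning:
Beat values:
  dotted quarter = 1.5 beats
  eighth = 0.5 beats
  quarter = 1 beat
  dotted quarter = 1.5 beats
  half = 2 beats
  dotted quarter = 1.5 beats
  whole = 4 beats
  eighth = 0.5 beats
Sum = 1.5 + 0.5 + 1 + 1.5 + 2 + 1.5 + 4 + 0.5
= 12.5 beats


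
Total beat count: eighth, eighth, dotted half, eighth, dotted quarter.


Working:
Beat values:
  eighth = 0.5 beats
  eighth = 0.5 beats
  dotted half = 3 beats
  eighth = 0.5 beats
  dotted quarter = 1.5 beats
Sum = 0.5 + 0.5 + 3 + 0.5 + 1.5
= 6 beats


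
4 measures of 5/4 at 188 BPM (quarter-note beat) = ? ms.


Let's work it out.
Quarter-note beat duration = 60000 / 188 ms
Beats per measure (5/4) = 5
One measure = 5 × 60000 / 188 = 300000 / 188 ms
4 measures = 4 × 300000 / 188 = 1200000 / 188
= 6383.0 ms


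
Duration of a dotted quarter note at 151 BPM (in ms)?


Reasoning:
One quarter-note beat = 60000 / BPM = 60000 / 151 ms
Dotted quarter note = 3/2 × quarter note
Duration = 3/2 × 60000 / 151 = 90000 / 151
= 596.0 ms


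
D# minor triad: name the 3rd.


Minor triad = root + minor 3rd (3 semitones) + perfect 5th (7 semitones)
A triad on D# stacks thirds, so the chord tones use letter names D-F-A
Root: D#
Minor 3rd above D#: F#
Perfect 5th above D#: A#
The 3rd = F#


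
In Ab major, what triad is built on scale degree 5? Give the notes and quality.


Working:
Ab major scale: Ab Bb C Db Eb F G
Diatonic triad on degree 5 stacks scale notes 5, 7, 2: Eb G Bb
Eb→G = 4 semitones; Eb→Bb = 7 semitones → major triad
= Eb G Bb (major)


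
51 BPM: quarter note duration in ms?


Let's work it out.
One quarter-note beat = 60000 / BPM = 60000 / 51 ms
Duration = 60000 / 51
= 1176.5 ms


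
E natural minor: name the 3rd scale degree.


Step by step:
Natural minor scale pattern: W-H-W-W-H-W-W (2-1-2-2-1-2-2 semitones)
Starting from E:
  E + 2 semitones → F#
  F# + 1 semitone → G
  G + 2 semitones → A
  A + 2 semitones → B
  B + 1 semitone → C
  C + 2 semitones → D
  D + 2 semitones → E
Scale: E F# G A B C D
Degree 3 = G


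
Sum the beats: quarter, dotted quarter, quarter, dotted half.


Working:
Beat values:
  quarter = 1 beat
  dotted quarter = 1.5 beats
  quarter = 1 beat
  dotted half = 3 beats
Sum = 1 + 1.5 + 1 + 3
= 6.5 beats


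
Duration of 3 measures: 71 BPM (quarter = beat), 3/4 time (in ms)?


Working:
Quarter-note beat duration = 60000 / 71 ms
Beats per measure (3/4) = 3
One measure = 3 × 60000 / 71 = 180000 / 71 ms
3 measures = 3 × 180000 / 71 = 540000 / 71
= 7605.6 ms


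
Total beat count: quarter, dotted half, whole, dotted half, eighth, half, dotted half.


Working:
Beat values:
  quarter = 1 beat
  dotted half = 3 beats
  whole = 4 beats
  dotted half = 3 beats
  eighth = 0.5 beats
  half = 2 beats
  dotted half = 3 beats
Sum = 1 + 3 + 4 + 3 + 0.5 + 2 + 3
= 16.5 beats


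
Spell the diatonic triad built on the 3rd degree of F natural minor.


Working:
F natural minor scale: F G Ab Bb C Db Eb
Diatonic triad on degree 3 stacks scale notes 3, 5, 7: Ab C Eb
Ab→C = 4 semitones; Ab→Eb = 7 semitones → major triad
= Ab C Eb (major)


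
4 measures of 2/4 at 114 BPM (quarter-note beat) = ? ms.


Let's work it out.
Quarter-note beat duration = 60000 / 114 ms
Beats per measure (2/4) = 2
One measure = 2 × 60000 / 114 = 120000 / 114 ms
4 measures = 4 × 120000 / 114 = 480000 / 114
= 4210.5 ms


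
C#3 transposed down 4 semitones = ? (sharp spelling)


C#3: chromatic position 1 in octave 3 → absolute = 3×12 + 1 = 37
Transpose down 4: 37 - 4 = 33
33 = 2×12 + 9 → A in octave 2
Result = A2


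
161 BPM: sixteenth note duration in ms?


One quarter-note beat = 60000 / BPM = 60000 / 161 ms
Sixteenth note = 1/4 × quarter note
Duration = 1/4 × 60000 / 161 = 15000 / 161
= 93.2 ms


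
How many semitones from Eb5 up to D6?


Absolute semitone position = octave×12 + chromatic position
Eb5: 5×12 + 3 = 63
D6: 6×12 + 2 = 74
Difference = 74 - 63 = 11
= 11 semitones


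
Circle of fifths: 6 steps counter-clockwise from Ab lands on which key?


Let's work it out.
Each counter-clockwise step moves down a perfect 5th (= up a perfect 4th)
From Ab: Ab → Db → F#/Gb → B → E → A → D
= D


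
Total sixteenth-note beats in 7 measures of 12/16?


Solution.
Time signature 12/16: the bottom number 16 means the sixteenth note gets one count
The top number 12 means 12 sixteenth-note beats per measure
Total = 12 × 7 measures
= 84 sixteenth-note beats


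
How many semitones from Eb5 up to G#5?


Absolute semitone position = octave×12 + chromatic position
Eb5: 5×12 + 3 = 63
G#5: 5×12 + 8 = 68
Difference = 68 - 63 = 5
= 5 semitones


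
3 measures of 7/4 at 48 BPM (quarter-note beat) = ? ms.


Reasoning:
Quarter-note beat duration = 60000 / 48 ms
Beats per measure (7/4) = 7
One measure = 7 × 60000 / 48 = 420000 / 48 ms
3 measures = 3 × 420000 / 48 = 1260000 / 48
= 26250.0 ms


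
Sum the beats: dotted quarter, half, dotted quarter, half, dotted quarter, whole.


Beat values:
  dotted quarter = 1.5 beats
  half = 2 beats
  dotted quarter = 1.5 beats
  half = 2 beats
  dotted quarter = 1.5 beats
  whole = 4 beats
Sum = 1.5 + 2 + 1.5 + 2 + 1.5 + 4
= 12.5 beats


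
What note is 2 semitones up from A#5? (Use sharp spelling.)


A#5: chromatic position 10 in octave 5 → absolute = 5×12 + 10 = 70
Transpose up 2: 70 + 2 = 72
72 = 6×12 + 0 → C in octave 6
Result = C6


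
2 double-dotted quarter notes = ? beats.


Let's work it out.
Base quarter note = 1 beat
Dot 1 adds half the previous value: +1/2
Dot 2 adds half the previous value: +1/4
One double-dotted quarter = 1 + 1/2 + 1/4 = 7/4
2 of them = 2 × 7/4 = 7/2
= 7/2 beats


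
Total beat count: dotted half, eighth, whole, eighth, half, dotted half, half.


Beat values:
  dotted half = 3 beats
  eighth = 0.5 beats
  whole = 4 beats
  eighth = 0.5 beats
  half = 2 beats
  dotted half = 3 beats
  half = 2 beats
Sum = 3 + 0.5 + 4 + 0.5 + 2 + 3 + 2
= 15 beats


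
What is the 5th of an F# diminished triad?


Working:
Diminished triad = root + minor 3rd (3 semitones) + diminished 5th (6 semitones)
A triad on F# stacks thirds, so the chord tones use letter names F-A-C
Root: F#
Minor 3rd above F#: A
Diminished 5th above F#: C
The 5th = C


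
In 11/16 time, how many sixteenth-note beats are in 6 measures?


Time signature 11/16: the bottom number 16 means the sixteenth note gets one count
The top number 11 means 11 sixteenth-note beats per measure
Total = 11 × 6 measures
= 66 sixteenth-note beats


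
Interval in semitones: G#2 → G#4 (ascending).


Solution.
Absolute semitone position = octave×12 + chromatic position
G#2: 2×12 + 8 = 32
G#4: 4×12 + 8 = 56
Difference = 56 - 32 = 24
= 24 semitones


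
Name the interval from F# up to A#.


Letter names: F → A spans 3 letter names → a 3rd
Semitones: F# → A# = 4 half-steps
A 3rd of 4 semitones is a major 3rd
= major 3rd


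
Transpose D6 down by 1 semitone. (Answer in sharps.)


Reasoning:
D6: chromatic position 2 in octave 6 → absolute = 6×12 + 2 = 74
Transpose down 1: 74 - 1 = 73
73 = 6×12 + 1 → C# in octave 6
Result = C#6


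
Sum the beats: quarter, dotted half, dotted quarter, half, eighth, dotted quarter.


Reasoning:
Beat values:
  quarter = 1 beat
  dotted half = 3 beats
  dotted quarter = 1.5 beats
  half = 2 beats
  eighth = 0.5 beats
  dotted quarter = 1.5 beats
Sum = 1 + 3 + 1.5 + 2 + 0.5 + 1.5
= 9.5 beats


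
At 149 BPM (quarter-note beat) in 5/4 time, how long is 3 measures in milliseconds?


Let's work it out.
Quarter-note beat duration = 60000 / 149 ms
Beats per measure (5/4) = 5
One measure = 5 × 60000 / 149 = 300000 / 149 ms
3 measures = 3 × 300000 / 149 = 900000 / 149
= 6040.3 ms


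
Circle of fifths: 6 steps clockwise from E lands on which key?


Each clockwise step on the circle of fifths moves up a perfect 5th
From E: E → B → F#/Gb → Db → Ab → Eb → Bb
= Bb


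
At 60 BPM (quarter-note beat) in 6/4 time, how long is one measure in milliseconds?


Reasoning:
Quarter-note beat duration = 60000 / 60 ms
Beats per measure (6/4) = 6
One measure = 6 × 60000 / 60 = 360000 / 60 ms
= 6000.0 ms


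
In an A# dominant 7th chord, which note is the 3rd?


Reasoning:
Dominant 7th chord = root + major 3rd + perfect 5th + minor 7th
Seventh chords stack in thirds, so the letter names are A-C-E-G
Root: A#
Major 3rd above A#: C##
Perfect 5th above A#: E#
Minor 7th above A#: G#
The 3rd = C##


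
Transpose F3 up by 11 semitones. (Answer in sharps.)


Step by step:
F3: chromatic position 5 in octave 3 → absolute = 3×12 + 5 = 41
Transpose up 11: 41 + 11 = 52
52 = 4×12 + 4 → E in octave 4
Result = E4


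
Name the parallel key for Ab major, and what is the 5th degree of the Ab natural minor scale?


Solution.
Parallel keys share the same tonic but differ in mode
Ab major → parallel is Ab minor
Ab natural minor scale: Ab Bb Cb Db Eb Fb Gb
= Ab minor; 5th degree = Eb


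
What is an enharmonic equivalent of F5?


Enharmonic notes sound the same pitch but are spelled with different letter names
F and Gbb name the same pitch class
= Gbb5


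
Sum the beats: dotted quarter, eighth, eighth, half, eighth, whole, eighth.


Let's work it out.
Beat values:
  dotted quarter = 1.5 beats
  eighth = 0.5 beats
  eighth = 0.5 beats
  half = 2 beats
  eighth = 0.5 beats
  whole = 4 beats
  eighth = 0.5 beats
Sum = 1.5 + 0.5 + 0.5 + 2 + 0.5 + 4 + 0.5
= 9.5 beats


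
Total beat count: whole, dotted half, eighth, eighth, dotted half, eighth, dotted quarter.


Reasoning:
Beat values:
  whole = 4 beats
  dotted half = 3 beats
  eighth = 0.5 beats
  eighth = 0.5 beats
  dotted half = 3 beats
  eighth = 0.5 beats
  dotted quarter = 1.5 beats
Sum = 4 + 3 + 0.5 + 0.5 + 3 + 0.5 + 1.5
= 13 beats


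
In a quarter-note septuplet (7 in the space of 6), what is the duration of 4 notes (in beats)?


Let's work it out.
Septuplet: 7 notes occupy the space of 6 quarter notes
Space = 6 × 1 = 6 beats
Each septuplet note = 6 / 7 = 6/7 beats
4 notes = 4 × 6/7 = 24/7
= 24/7 beats


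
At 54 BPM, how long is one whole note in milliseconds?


Solution.
One quarter-note beat = 60000 / BPM = 60000 / 54 ms
Whole note = 4 × quarter note
Duration = 4 × 60000 / 54 = 240000 / 54
= 4444.4 ms


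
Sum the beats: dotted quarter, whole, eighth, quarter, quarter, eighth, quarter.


Working:
Beat values:
  dotted quarter = 1.5 beats
  whole = 4 beats
  eighth = 0.5 beats
  quarter = 1 beat
  quarter = 1 beat
  eighth = 0.5 beats
  quarter = 1 beat
Sum = 1.5 + 4 + 0.5 + 1 + 1 + 0.5 + 1
= 9.5 beats


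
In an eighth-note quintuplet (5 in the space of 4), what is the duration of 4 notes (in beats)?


Quintuplet: 5 notes occupy the space of 4 eighth notes
Space = 4 × 1/2 = 2 beats
Each quintuplet note = 2 / 5 = 2/5 beats
4 notes = 4 × 2/5 = 8/5
= 8/5 beats


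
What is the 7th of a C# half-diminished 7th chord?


Reasoning:
Half-diminished 7th chord = root + minor 3rd + diminished 5th + minor 7th
Seventh chords stack in thirds, so the letter names are C-E-G-B
Root: C#
Minor 3rd above C#: E
Diminished 5th above C#: G
Minor 7th above C#: B
The 7th = B


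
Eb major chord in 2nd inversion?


Step by step:
Root position: Eb G Bb
2nd inversion: move root and 3rd up an octave
Bass note: Bb
Notes (bottom to top) = Bb Eb G


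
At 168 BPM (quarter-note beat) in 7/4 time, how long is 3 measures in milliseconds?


Reasoning:
Quarter-note beat duration = 60000 / 168 ms
Beats per measure (7/4) = 7
One measure = 7 × 60000 / 168 = 420000 / 168 ms
3 measures = 3 × 420000 / 168 = 1260000 / 168
= 7500.0 ms


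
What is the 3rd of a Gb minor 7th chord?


Working:
Minor 7th chord = root + minor 3rd + perfect 5th + minor 7th
Seventh chords stack in thirds, so the letter names are G-B-D-F
Root: Gb
Minor 3rd above Gb: Bbb
Perfect 5th above Gb: Db
Minor 7th above Gb: Fb
The 3rd = Bbb


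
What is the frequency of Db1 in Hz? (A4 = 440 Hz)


f = 440 × 2^(n/12) where n = semitones from A4
Db1: -44 semitones from A4
f = 440 × 2^(-44/12)
f = 34.65 Hz


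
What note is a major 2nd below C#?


Step by step:
A 2nd spans 2 letter names, so from C we land on B
A major 2nd = 2 semitones below C#
Spell B at that pitch: B
= B


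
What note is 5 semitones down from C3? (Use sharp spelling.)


Step by step:
C3: chromatic position 0 in octave 3 → absolute = 3×12 + 0 = 36
Transpose down 5: 36 - 5 = 31
31 = 2×12 + 7 → G in octave 2
Result = G2


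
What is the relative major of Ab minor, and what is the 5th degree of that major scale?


Working:
The relative major shares the key signature and is a minor 3rd above the minor tonic
A minor 3rd above Ab is Cb
→ relative major of Ab minor is Cb major
Cb major scale: Cb Db Eb Fb Gb Ab Bb
= Cb major; 5th degree = Gb


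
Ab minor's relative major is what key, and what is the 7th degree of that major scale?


Working:
The relative major shares the key signature and is a minor 3rd above the minor tonic
A minor 3rd above Ab is Cb
→ relative major of Ab minor is Cb major
Cb major scale: Cb Db Eb Fb Gb Ab Bb
= Cb major; 7th degree = Bb


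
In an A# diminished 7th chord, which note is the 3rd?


Reasoning:
Diminished 7th chord = root + minor 3rd + diminished 5th + diminished 7th
Seventh chords stack in thirds, so the letter names are A-C-E-G
Root: A#
Minor 3rd above A#: C#
Diminished 5th above A#: E
Diminished 7th above A#: G
The 3rd = C#


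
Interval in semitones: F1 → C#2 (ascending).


Working:
Absolute semitone position = octave×12 + chromatic position
F1: 1×12 + 5 = 17
C#2: 2×12 + 1 = 25
Difference = 25 - 17 = 8
= 8 semitones


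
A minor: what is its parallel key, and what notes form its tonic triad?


Reasoning:
Parallel keys share the same tonic but differ in mode
A minor → parallel is A major
Tonic triad of A major = A C# E
= A major; triad = A C# E


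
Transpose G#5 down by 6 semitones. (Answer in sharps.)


Working:
G#5: chromatic position 8 in octave 5 → absolute = 5×12 + 8 = 68
Transpose down 6: 68 - 6 = 62
62 = 5×12 + 2 → D in octave 5
Result = D5


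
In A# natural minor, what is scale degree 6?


Let's work it out.
Natural minor scale pattern: W-H-W-W-H-W-W (2-1-2-2-1-2-2 semitones)
Starting from A#:
  A# + 2 semitones → B#
  B# + 1 semitone → C#
  C# + 2 semitones → D#
  D# + 2 semitones → E#
  E# + 1 semitone → F#
  F# + 2 semitones → G#
  G# + 2 semitones → A#
Scale: A# B# C# D# E# F# G#
Degree 6 = F#


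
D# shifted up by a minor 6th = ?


minor 6th: 6 letter names, 8 semitones
Letter: D + 5 → B
Pitch: D# + 8 semitones, spelled as a B → B
= B


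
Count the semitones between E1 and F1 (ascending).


Absolute semitone position = octave×12 + chromatic position
E1: 1×12 + 4 = 16
F1: 1×12 + 5 = 17
Difference = 17 - 16 = 1
= 1 semitone


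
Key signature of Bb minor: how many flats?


Working:
Flat minor keys: A(0), D(1), G(2), C(3), F(4), Bb(5), Eb(6), Ab(7)
Bb minor has 5 flats
Order of flats: Bb Eb Ab Db Gb Cb Fb → first 5: Bb, Eb, Ab, Db, Gb
= 5 flats


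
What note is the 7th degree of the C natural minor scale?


Solution.
Natural minor scale pattern: W-H-W-W-H-W-W (2-1-2-2-1-2-2 semitones)
Starting from C:
  C + 2 semitones → D
  D + 1 semitone → Eb
  Eb + 2 semitones → F
  F + 2 semitones → G
  G + 1 semitone → Ab
  Ab + 2 semitones → Bb
  Bb + 2 semitones → C
Scale: C D Eb F G Ab Bb
Degree 7 = Bb


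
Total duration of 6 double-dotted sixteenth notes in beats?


Let's work it out.
Base sixteenth note = 1/4 beats
Dot 1 adds half the previous value: +1/8
Dot 2 adds half the previous value: +1/16
One double-dotted sixteenth = 1/4 + 1/8 + 1/16 = 7/16
6 of them = 6 × 7/16 = 21/8
= 21/8 beats


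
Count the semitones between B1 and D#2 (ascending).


Absolute semitone position = octave×12 + chromatic position
B1: 1×12 + 11 = 23
D#2: 2×12 + 3 = 27
Difference = 27 - 23 = 4
= 4 semitones


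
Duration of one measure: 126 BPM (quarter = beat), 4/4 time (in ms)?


Quarter-note beat duration = 60000 / 126 ms
Beats per measure (4/4) = 4
One measure = 4 × 60000 / 126 = 240000 / 126 ms
= 1904.8 ms


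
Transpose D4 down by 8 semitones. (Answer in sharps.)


Solution.
D4: chromatic position 2 in octave 4 → absolute = 4×12 + 2 = 50
Transpose down 8: 50 - 8 = 42
42 = 3×12 + 6 → F# in octave 3
Result = F#3


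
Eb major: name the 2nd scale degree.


Major scale pattern: W-W-H-W-W-W-H (2-2-1-2-2-2-1 semitones)
Starting from Eb:
  Eb + 2 semitones → F
  F + 2 semitones → G
  G + 1 semitone → Ab
  Ab + 2 semitones → Bb
  Bb + 2 semitones → C
  C + 2 semitones → D
  D + 1 semitone → Eb
Scale: Eb F G Ab Bb C D
Degree 2 = F


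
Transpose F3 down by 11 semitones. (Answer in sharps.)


Working:
F3: chromatic position 5 in octave 3 → absolute = 3×12 + 5 = 41
Transpose down 11: 41 - 11 = 30
30 = 2×12 + 6 → F# in octave 2
Result = F#2


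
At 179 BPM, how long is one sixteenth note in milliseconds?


One quarter-note beat = 60000 / BPM = 60000 / 179 ms
Sixteenth note = 1/4 × quarter note
Duration = 1/4 × 60000 / 179 = 15000 / 179
= 83.8 ms


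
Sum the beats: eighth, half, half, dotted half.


Step by step:
Beat values:
  eighth = 0.5 beats
  half = 2 beats
  half = 2 beats
  dotted half = 3 beats
Sum = 0.5 + 2 + 2 + 3
= 7.5 beats


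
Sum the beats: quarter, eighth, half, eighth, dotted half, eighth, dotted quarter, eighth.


Beat values:
  quarter = 1 beat
  eighth = 0.5 beats
  half = 2 beats
  eighth = 0.5 beats
  dotted half = 3 beats
  eighth = 0.5 beats
  dotted quarter = 1.5 beats
  eighth = 0.5 beats
Sum = 1 + 0.5 + 2 + 0.5 + 3 + 0.5 + 1.5 + 0.5
= 9.5 beats


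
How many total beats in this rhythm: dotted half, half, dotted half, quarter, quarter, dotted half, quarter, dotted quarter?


Beat values:
  dotted half = 3 beats
  half = 2 beats
  dotted half = 3 beats
  quarter = 1 beat
  quarter = 1 beat
  dotted half = 3 beats
  quarter = 1 beat
  dotted quarter = 1.5 beats
Sum = 3 + 2 + 3 + 1 + 1 + 3 + 1 + 1.5
= 15.5 beats


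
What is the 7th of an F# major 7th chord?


Working:
Major 7th chord = root + major 3rd + perfect 5th + major 7th
Seventh chords stack in thirds, so the letter names are F-A-C-E
Root: F#
Major 3rd above F#: A#
Perfect 5th above F#: C#
Major 7th above F#: E#
The 7th = E#


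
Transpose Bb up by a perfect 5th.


Solution.
perfect 5th: 5 letter names, 7 semitones
Letter: B + 4 → F
Pitch: Bb + 7 semitones, spelled as an F → F
= F


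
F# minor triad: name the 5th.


Let's work it out.
Minor triad = root + minor 3rd (3 semitones) + perfect 5th (7 semitones)
A triad on F# stacks thirds, so the chord tones use letter names F-A-C
Root: F#
Minor 3rd above F#: A
Perfect 5th above F#: C#
The 5th = C#


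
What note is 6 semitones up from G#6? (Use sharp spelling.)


G#6: chromatic position 8 in octave 6 → absolute = 6×12 + 8 = 80
Transpose up 6: 80 + 6 = 86
86 = 7×12 + 2 → D in octave 7
Result = D7


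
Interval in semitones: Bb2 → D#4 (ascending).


Absolute semitone position = octave×12 + chromatic position
Bb2: 2×12 + 10 = 34
D#4: 4×12 + 3 = 51
Difference = 51 - 34 = 17
= 17 semitones


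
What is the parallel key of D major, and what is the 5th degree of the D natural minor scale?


Parallel keys share the same tonic but differ in mode
D major → parallel is D minor
D natural minor scale: D E F G A Bb C
= D minor; 5th degree = A


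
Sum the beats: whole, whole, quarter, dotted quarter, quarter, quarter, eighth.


Beat values:
  whole = 4 beats
  whole = 4 beats
  quarter = 1 beat
  dotted quarter = 1.5 beats
  quarter = 1 beat
  quarter = 1 beat
  eighth = 0.5 beats
Sum = 4 + 4 + 1 + 1.5 + 1 + 1 + 0.5
= 13 beats


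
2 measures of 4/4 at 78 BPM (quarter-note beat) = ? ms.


Solution.
Quarter-note beat duration = 60000 / 78 ms
Beats per measure (4/4) = 4
One measure = 4 × 60000 / 78 = 240000 / 78 ms
2 measures = 2 × 240000 / 78 = 480000 / 78
= 6153.8 ms


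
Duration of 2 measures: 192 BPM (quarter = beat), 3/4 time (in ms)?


Working:
Quarter-note beat duration = 60000 / 192 ms
Beats per measure (3/4) = 3
One measure = 3 × 60000 / 192 = 180000 / 192 ms
2 measures = 2 × 180000 / 192 = 360000 / 192
= 1875.0 ms


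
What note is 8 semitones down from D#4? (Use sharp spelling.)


Let's work it out.
D#4: chromatic position 3 in octave 4 → absolute = 4×12 + 3 = 51
Transpose down 8: 51 - 8 = 43
43 = 3×12 + 7 → G in octave 3
Result = G3


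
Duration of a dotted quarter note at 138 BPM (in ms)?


One quarter-note beat = 60000 / BPM = 60000 / 138 ms
Dotted quarter note = 3/2 × quarter note
Duration = 3/2 × 60000 / 138 = 90000 / 138
= 652.2 ms


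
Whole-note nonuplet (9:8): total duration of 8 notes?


Let's work it out.
Nonuplet: 9 notes occupy the space of 8 whole notes
Space = 8 × 4 = 32 beats
Each nonuplet note = 32 / 9 = 32/9 beats
8 notes = 8 × 32/9 = 256/9
= 256/9 beats


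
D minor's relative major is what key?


Step by step:
The relative major shares the key signature and is a minor 3rd above the minor tonic
A minor 3rd above D is F
→ relative major of D minor is F major
= F major


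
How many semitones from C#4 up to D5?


Let's work it out.
Absolute semitone position = octave×12 + chromatic position
C#4: 4×12 + 1 = 49
D5: 5×12 + 2 = 62
Difference = 62 - 49 = 13
= 13 semitones


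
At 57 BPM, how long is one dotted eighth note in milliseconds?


Reasoning:
One quarter-note beat = 60000 / BPM = 60000 / 57 ms
Dotted eighth note = 3/4 × quarter note
Duration = 3/4 × 60000 / 57 = 45000 / 57
= 789.5 ms


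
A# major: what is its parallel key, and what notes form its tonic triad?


Solution.
Parallel keys share the same tonic but differ in mode
A# major → parallel is A# minor
Tonic triad of A# minor = A# C# E#
= A# minor; triad = A# C# E#


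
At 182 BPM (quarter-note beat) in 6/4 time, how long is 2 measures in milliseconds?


Let's work it out.
Quarter-note beat duration = 60000 / 182 ms
Beats per measure (6/4) = 6
One measure = 6 × 60000 / 182 = 360000 / 182 ms
2 measures = 2 × 360000 / 182 = 720000 / 182
= 3956.0 ms


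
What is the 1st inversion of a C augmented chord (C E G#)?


Root position: C E G#
1st inversion: move root up an octave
Bass note: E
Notes (bottom to top) = E G# C


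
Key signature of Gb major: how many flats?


Step by step:
Flat major keys: C(0), F(1), Bb(2), Eb(3), Ab(4), Db(5), Gb(6), Cb(7)
Gb major has 6 flats
Order of flats: Bb Eb Ab Db Gb Cb Fb → first 6: Bb, Eb, Ab, Db, Gb, Cb
= 6 flats


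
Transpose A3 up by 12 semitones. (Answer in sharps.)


Step by step:
A3: chromatic position 9 in octave 3 → absolute = 3×12 + 9 = 45
Transpose up 12: 45 + 12 = 57
57 = 4×12 + 9 → A in octave 4
Result = A4


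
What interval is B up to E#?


Let's work it out.
Letter names: B → E spans 4 letter names → a 4th
Semitones: B → E# = 6 half-steps
A 4th of 6 semitones is an augmented 4th
= augmented 4th


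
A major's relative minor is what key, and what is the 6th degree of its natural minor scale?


Solution.
The relative minor shares the major's key signature and starts on its 6th degree
6th degree = a major 6th above the tonic; a major 6th above A is F#
→ relative minor of A major is F# minor
F# natural minor scale: F# G# A B C# D E
= F# minor; 6th degree = D


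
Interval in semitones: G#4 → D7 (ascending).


Reasoning:
Absolute semitone position = octave×12 + chromatic position
G#4: 4×12 + 8 = 56
D7: 7×12 + 2 = 86
Difference = 86 - 56 = 30
= 30 semitones


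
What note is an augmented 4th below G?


A 4th spans 4 letter names, so from G we land on D
An augmented 4th = 6 semitones below G
Spell D at that pitch: Db
= Db


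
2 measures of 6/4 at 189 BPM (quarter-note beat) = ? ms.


Quarter-note beat duration = 60000 / 189 ms
Beats per measure (6/4) = 6
One measure = 6 × 60000 / 189 = 360000 / 189 ms
2 measures = 2 × 360000 / 189 = 720000 / 189
= 3809.5 ms


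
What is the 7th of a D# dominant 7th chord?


Step by step:
Dominant 7th chord = root + major 3rd + perfect 5th + minor 7th
Seventh chords stack in thirds, so the letter names are D-F-A-C
Root: D#
Major 3rd above D#: F##
Perfect 5th above D#: A#
Minor 7th above D#: C#
The 7th = C#
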